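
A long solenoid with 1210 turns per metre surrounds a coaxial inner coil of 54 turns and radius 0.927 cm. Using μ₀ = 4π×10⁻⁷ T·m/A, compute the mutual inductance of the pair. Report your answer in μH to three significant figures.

M ≈ 22.2 μH

The outer solenoid produces a uniform field B₁ = μ₀n₁I₁ across the inner coil,
so the flux linkage is N₂Φ = N₂B₁A₂ = μ₀n₁N₂A₂·I₁, giving M = μ₀n₁N₂A₂.
A₂ = πr² = π(9.270×10^-3 m)² = 2.700×10^-4 m².
M = (4π×10⁻⁷)(1210)(54)(2.700×10^-4) = 2.217×10^-5 H.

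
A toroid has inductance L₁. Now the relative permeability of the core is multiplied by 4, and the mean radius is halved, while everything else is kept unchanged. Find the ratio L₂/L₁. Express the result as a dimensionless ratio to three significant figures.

For a toroid, L ∝ μᵣN²A/R.
L₂/L₁ = (4) × (0.5)^-1 = 8.00.

L₂/L₁ = 8.00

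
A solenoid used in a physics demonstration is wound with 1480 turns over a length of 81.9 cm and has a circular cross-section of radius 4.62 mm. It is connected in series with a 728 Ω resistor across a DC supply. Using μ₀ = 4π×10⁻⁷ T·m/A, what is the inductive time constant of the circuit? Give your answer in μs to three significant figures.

A = πr² = π(4.620×10^-3 m)² = 6.706×10^-5 m².
L = μ₀N²A/ℓ = (4π×10⁻⁷)(1480)²(6.706×10^-5)/(0.819) = 2.254×10^-4 H.
τ = L/R = (2.254×10^-4)/(728) = 3.096×10^-7 s.

τ ≈ 0.310 μs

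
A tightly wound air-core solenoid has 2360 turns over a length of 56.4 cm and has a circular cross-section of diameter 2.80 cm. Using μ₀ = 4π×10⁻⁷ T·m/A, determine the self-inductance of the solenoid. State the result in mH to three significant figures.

L ≈ 7.64 mH

A = π(d/2)² = π(1.400×10^-2 m)² = 6.158×10^-4 m².
For a long solenoid, L = μ₀N²A/ℓ.
L = (4π×10⁻⁷)(2360)²(6.158×10^-4)/(0.564 m) = 7.641×10^-3 H.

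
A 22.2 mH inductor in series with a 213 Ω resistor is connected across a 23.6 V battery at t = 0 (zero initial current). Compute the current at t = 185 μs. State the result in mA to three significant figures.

τ = L/R = 2.220×10^-2/213 = 1.042×10^-4 s; final current I_∞ = ε/R = 23.6/213 = 0.1108 A.
I(t) = I_∞(1 − e^(−t/τ)) with t/τ = 1.775.
I = (0.1108)(1 − e^(−1.775)) = 9.202×10^-2 A.

I ≈ 92.0 mA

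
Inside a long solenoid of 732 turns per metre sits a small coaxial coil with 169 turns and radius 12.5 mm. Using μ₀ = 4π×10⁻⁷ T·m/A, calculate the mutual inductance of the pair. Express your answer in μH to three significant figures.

M ≈ 76.3 μH

The outer solenoid produces a uniform field B₁ = μ₀n₁I₁ across the inner coil,
so the flux linkage is N₂Φ = N₂B₁A₂ = μ₀n₁N₂A₂·I₁, giving M = μ₀n₁N₂A₂.
A₂ = πr² = π(1.250×10^-2 m)² = 4.909×10^-4 m².
M = (4π×10⁻⁷)(732)(169)(4.909×10^-4) = 7.631×10^-5 H.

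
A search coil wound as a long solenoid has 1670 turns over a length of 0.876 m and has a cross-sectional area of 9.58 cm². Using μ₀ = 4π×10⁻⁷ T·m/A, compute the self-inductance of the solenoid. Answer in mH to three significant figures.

A = 9.58 cm² = 9.580×10^-4 m².
For a long solenoid, L = μ₀N²A/ℓ.
L = (4π×10⁻⁷)(1670)²(9.580×10^-4)/(0.876 m) = 3.833×10^-3 H.

L ≈ 3.83 mH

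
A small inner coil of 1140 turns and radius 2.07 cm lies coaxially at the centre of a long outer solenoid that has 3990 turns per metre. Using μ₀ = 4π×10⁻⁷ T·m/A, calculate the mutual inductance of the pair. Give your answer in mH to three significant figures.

The outer solenoid produces a uniform field B₁ = μ₀n₁I₁ across the inner coil,
so the flux linkage is N₂Φ = N₂B₁A₂ = μ₀n₁N₂A₂·I₁, giving M = μ₀n₁N₂A₂.
A₂ = πr² = π(2.070×10^-2 m)² = 1.346×10^-3 m².
M = (4π×10⁻⁷)(3990)(1140)(1.346×10^-3) = 7.694×10^-3 H.

M ≈ 7.69 mH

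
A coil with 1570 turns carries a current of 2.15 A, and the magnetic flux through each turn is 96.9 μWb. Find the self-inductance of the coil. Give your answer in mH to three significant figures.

Self-inductance is defined by L = NΦ_B/I (flux linkage over current).
L = (1570)(9.690×10^-5 Wb)/(2.15 A) = 7.076×10^-2 H.

L ≈ 70.8 mH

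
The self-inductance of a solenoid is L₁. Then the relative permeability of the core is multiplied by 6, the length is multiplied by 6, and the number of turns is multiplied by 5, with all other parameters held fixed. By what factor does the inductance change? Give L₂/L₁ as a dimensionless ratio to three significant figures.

L₂/L₁ = 25.0

For a solenoid, L ∝ μᵣN²A/ℓ.
L₂/L₁ = (6) × (6)^-1 × (5)^2 = 25.0.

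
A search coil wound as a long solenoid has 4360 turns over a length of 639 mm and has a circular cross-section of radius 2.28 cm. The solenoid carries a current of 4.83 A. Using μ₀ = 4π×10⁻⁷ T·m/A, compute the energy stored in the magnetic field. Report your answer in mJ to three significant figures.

U ≈ 712 mJ

A = πr² = π(2.280×10^-2 m)² = 1.633×10^-3 m².
L = μ₀N²A/ℓ = (4π×10⁻⁷)(4360)²(1.633×10^-3)/(0.639) = 6.105×10^-2 H.
U = ½LI² = ½(6.105×10^-2)(4.83)² = 0.7121 J.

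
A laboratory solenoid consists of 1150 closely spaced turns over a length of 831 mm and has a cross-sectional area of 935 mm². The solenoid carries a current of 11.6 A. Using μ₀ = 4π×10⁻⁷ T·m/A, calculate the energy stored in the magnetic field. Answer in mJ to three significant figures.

U ≈ 126 mJ

A = 935 mm² = 9.350×10^-4 m².
L = μ₀N²A/ℓ = (4π×10⁻⁷)(1150)²(9.350×10^-4)/(0.831) = 1.870×10^-3 H.
U = ½LI² = ½(1.870×10^-3)(11.6)² = 0.1258 J.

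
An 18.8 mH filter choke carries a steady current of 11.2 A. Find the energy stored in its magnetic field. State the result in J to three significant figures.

U ≈ 1.18 J

Stored magnetic energy: U = ½LI².
U = ½(1.880×10^-2 H)(11.2 A)² = 1.179 J.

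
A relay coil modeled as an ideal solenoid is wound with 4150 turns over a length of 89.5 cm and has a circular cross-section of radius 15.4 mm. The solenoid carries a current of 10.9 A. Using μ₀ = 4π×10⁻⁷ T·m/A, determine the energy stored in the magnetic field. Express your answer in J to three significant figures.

U ≈ 1.07 J

A = πr² = π(1.540×10^-2 m)² = 7.451×10^-4 m².
L = μ₀N²A/ℓ = (4π×10⁻⁷)(4150)²(7.451×10^-4)/(0.895) = 1.802×10^-2 H.
U = ½LI² = ½(1.802×10^-2)(10.9)² = 1.07 J.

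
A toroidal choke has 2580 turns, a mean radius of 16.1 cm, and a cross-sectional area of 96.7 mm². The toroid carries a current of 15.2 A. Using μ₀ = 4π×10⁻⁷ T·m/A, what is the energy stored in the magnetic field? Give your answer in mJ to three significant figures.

U ≈ 92.4 mJ

L = μ₀N²A/(2πR) = (4π×10⁻⁷)(2580)²(9.670×10^-5)/(2π×0.161) = 7.996×10^-4 H.
U = ½LI² = ½(7.996×10^-4)(15.2)² = 9.237×10^-2 J.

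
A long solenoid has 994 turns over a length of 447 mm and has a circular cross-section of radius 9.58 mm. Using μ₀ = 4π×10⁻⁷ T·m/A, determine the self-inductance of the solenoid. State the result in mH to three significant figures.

A = πr² = π(9.580×10^-3 m)² = 2.883×10^-4 m².
For a long solenoid, L = μ₀N²A/ℓ.
L = (4π×10⁻⁷)(994)²(2.883×10^-4)/(0.447 m) = 8.009×10^-4 H.

L ≈ 0.801 mH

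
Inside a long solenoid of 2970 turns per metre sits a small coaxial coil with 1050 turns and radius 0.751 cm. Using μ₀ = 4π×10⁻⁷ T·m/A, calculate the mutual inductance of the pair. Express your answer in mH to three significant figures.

M ≈ 0.694 mH

The outer solenoid produces a uniform field B₁ = μ₀n₁I₁ across the inner coil,
so the flux linkage is N₂Φ = N₂B₁A₂ = μ₀n₁N₂A₂·I₁, giving M = μ₀n₁N₂A₂.
A₂ = πr² = π(7.510×10^-3 m)² = 1.772×10^-4 m².
M = (4π×10⁻⁷)(2970)(1050)(1.772×10^-4) = 6.944×10^-4 H.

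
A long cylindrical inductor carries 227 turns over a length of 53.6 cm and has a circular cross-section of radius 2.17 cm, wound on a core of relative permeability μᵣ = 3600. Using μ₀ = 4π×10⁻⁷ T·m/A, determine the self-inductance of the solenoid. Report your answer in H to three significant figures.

A = πr² = π(2.170×10^-2 m)² = 1.479×10^-3 m².
For a long solenoid, L = μ₀μᵣN²A/ℓ.
L = (4π×10⁻⁷)(3600)(227)²(1.479×10^-3)/(0.536 m) = 0.6434 H.

L ≈ 0.643 H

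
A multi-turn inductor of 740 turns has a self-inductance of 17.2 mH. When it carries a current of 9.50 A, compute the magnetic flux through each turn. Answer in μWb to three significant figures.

From L = NΦ_B/I, the flux per turn is Φ_B = LI/N.
Φ_B = (1.720×10^-2 H)(9.50 A)/740 = 2.208×10^-4 Wb.

Φ_B ≈ 221 μWb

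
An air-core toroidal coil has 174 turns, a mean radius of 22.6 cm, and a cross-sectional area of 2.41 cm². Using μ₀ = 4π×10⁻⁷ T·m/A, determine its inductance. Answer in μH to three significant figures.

For a thin toroid, L = μ₀N²A/(2πR).
L = (4π×10⁻⁷)(174)²(2.410×10^-4) / (2π×0.226 m) = 6.457×10^-6 H.

L ≈ 6.46 μH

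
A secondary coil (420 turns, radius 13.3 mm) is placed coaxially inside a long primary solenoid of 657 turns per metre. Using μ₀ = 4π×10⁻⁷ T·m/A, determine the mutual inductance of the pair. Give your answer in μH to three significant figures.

The outer solenoid produces a uniform field B₁ = μ₀n₁I₁ across the inner coil,
so the flux linkage is N₂Φ = N₂B₁A₂ = μ₀n₁N₂A₂·I₁, giving M = μ₀n₁N₂A₂.
A₂ = πr² = π(1.330×10^-2 m)² = 5.557×10^-4 m².
M = (4π×10⁻⁷)(657)(420)(5.557×10^-4) = 1.927×10^-4 H.

M ≈ 193 μH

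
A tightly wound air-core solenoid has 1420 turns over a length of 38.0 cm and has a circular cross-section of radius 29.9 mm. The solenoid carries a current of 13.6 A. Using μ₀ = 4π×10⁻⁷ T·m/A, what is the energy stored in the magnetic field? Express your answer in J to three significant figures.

A = πr² = π(2.990×10^-2 m)² = 2.809×10^-3 m².
L = μ₀N²A/ℓ = (4π×10⁻⁷)(1420)²(2.809×10^-3)/(0.38) = 1.873×10^-2 H.
U = ½LI² = ½(1.873×10^-2)(13.6)² = 1.732 J.

U ≈ 1.73 J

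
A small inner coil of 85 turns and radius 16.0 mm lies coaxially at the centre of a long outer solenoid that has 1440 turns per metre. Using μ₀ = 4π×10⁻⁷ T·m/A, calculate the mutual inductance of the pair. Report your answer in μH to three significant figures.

M ≈ 124 μH

The outer solenoid produces a uniform field B₁ = μ₀n₁I₁ across the inner coil,
so the flux linkage is N₂Φ = N₂B₁A₂ = μ₀n₁N₂A₂·I₁, giving M = μ₀n₁N₂A₂.
A₂ = πr² = π(1.600×10^-2 m)² = 8.042×10^-4 m².
M = (4π×10⁻⁷)(1440)(85)(8.042×10^-4) = 1.237×10^-4 H.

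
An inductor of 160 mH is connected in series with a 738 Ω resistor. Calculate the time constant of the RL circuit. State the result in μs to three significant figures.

τ ≈ 217 μs

τ = L/R = (0.16 H)/(738 Ω) = 2.168×10^-4 s.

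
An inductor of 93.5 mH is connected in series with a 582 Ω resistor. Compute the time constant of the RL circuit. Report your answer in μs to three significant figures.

τ = L/R = (9.350×10^-2 H)/(582 Ω) = 1.607×10^-4 s.

τ ≈ 161 μs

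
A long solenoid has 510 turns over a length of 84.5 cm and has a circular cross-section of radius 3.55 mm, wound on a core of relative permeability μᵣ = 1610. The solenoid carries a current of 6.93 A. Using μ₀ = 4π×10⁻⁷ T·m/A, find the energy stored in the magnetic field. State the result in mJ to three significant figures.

U ≈ 592 mJ

A = πr² = π(3.550×10^-3 m)² = 3.959×10^-5 m².
L = μ₀μᵣN²A/ℓ = (4π×10⁻⁷)(1610)(510)²(3.959×10^-5)/(0.845) = 2.466×10^-2 H.
U = ½LI² = ½(2.466×10^-2)(6.93)² = 0.5921 J.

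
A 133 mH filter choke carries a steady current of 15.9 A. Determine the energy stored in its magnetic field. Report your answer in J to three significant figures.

Stored magnetic energy: U = ½LI².
U = ½(0.133 H)(15.9 A)² = 16.81 J.

U ≈ 16.8 J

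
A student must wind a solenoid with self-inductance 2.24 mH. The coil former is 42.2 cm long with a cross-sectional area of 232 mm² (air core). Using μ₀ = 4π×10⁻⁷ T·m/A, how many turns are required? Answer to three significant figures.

N ≈ 1800 turns

A = 232 mm² = 2.320×10^-4 m².
From L = μ₀N²A/ℓ, N = √(Lℓ / (μ₀A)).
N = √[(2.240×10^-3)(0.422) / ((4π×10⁻⁷)×2.320×10^-4)] = √(3.242×10^6) ≈ 1800.7.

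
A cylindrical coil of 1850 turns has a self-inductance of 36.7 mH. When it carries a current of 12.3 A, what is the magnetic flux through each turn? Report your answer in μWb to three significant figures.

From L = NΦ_B/I, the flux per turn is Φ_B = LI/N.
Φ_B = (3.670×10^-2 H)(12.3 A)/1850 = 2.440×10^-4 Wb.

Φ_B ≈ 244 μWb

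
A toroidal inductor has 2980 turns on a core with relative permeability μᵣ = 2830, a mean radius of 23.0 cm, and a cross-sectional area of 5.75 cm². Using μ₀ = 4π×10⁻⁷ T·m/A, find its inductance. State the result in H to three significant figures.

L ≈ 12.6 H

For a thin toroid, L = μ₀μᵣN²A/(2πR).
L = (4π×10⁻⁷)(2830)(2980)²(5.750×10^-4) / (2π×0.23 m) = 12.57 H.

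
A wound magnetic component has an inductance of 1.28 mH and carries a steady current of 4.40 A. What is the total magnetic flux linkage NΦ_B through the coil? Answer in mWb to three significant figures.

NΦ_B ≈ 5.63 mWb

From L = NΦ_B/I, the flux linkage is NΦ_B = LI.
NΦ_B = (1.280×10^-3 H)(4.40 A) = 5.632×10^-3 Wb.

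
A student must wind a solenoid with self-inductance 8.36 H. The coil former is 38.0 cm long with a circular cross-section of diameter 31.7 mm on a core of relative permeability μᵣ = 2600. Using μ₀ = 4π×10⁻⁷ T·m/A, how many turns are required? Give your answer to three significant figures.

N ≈ 1110 turns

A = π(d/2)² = π(1.585×10^-2 m)² = 7.892×10^-4 m².
From L = μ₀μᵣN²A/ℓ, N = √(Lℓ / (μ₀μᵣA)).
N = √[(8.36)(0.38) / ((4π×10⁻⁷)(2600)×7.892×10^-4)] = √(1.232×10^6) ≈ 1109.9.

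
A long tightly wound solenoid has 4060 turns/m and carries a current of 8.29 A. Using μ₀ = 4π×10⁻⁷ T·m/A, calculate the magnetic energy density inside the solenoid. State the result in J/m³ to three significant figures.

u ≈ 712 J/m³

B = μ₀nI = (4π×10⁻⁷)(4.060×10^3)(8.29) = 4.230×10^-2 T.
u = B²/(2μ₀) = (4.230×10^-2)²/(2×4π×10⁻⁷) = 711.8 J/m³.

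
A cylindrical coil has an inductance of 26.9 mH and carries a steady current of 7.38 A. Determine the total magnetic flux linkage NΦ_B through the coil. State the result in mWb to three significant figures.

From L = NΦ_B/I, the flux linkage is NΦ_B = LI.
NΦ_B = (2.690×10^-2 H)(7.38 A) = 0.1985 Wb.

NΦ_B ≈ 199 mWb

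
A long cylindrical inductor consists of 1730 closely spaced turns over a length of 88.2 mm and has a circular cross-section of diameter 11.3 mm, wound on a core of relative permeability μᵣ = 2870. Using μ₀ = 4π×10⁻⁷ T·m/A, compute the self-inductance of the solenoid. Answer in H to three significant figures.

L ≈ 12.3 H

A = π(d/2)² = π(5.650×10^-3 m)² = 1.003×10^-4 m².
For a long solenoid, L = μ₀μᵣN²A/ℓ.
L = (4π×10⁻⁷)(2870)(1730)²(1.003×10^-4)/(8.820×10^-2 m) = 12.27 H.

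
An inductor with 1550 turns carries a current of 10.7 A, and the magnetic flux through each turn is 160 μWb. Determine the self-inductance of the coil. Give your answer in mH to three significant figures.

Self-inductance is defined by L = NΦ_B/I (flux linkage over current).
L = (1550)(1.600×10^-4 Wb)/(10.7 A) = 2.318×10^-2 H.

L ≈ 23.2 mH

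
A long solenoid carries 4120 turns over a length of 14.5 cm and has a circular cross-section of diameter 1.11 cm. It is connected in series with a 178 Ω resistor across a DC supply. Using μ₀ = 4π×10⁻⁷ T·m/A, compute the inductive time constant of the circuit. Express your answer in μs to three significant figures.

τ ≈ 80.0 μs

A = π(d/2)² = π(5.550×10^-3 m)² = 9.677×10^-5 m².
L = μ₀N²A/ℓ = (4π×10⁻⁷)(4120)²(9.677×10^-5)/(0.145) = 1.424×10^-2 H.
τ = L/R = (1.424×10^-2)/(178) = 7.997×10^-5 s.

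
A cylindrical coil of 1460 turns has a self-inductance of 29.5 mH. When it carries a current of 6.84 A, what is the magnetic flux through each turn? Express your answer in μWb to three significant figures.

Φ_B ≈ 138 μWb

From L = NΦ_B/I, the flux per turn is Φ_B = LI/N.
Φ_B = (2.950×10^-2 H)(6.84 A)/1460 = 1.382×10^-4 Wb.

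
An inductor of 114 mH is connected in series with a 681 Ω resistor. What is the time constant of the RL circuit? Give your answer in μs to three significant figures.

τ ≈ 167 μs

τ = L/R = (0.114 H)/(681 Ω) = 1.674×10^-4 s.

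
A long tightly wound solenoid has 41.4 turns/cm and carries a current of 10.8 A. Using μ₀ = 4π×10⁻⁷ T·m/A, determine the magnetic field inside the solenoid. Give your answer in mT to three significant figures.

B ≈ 56.2 mT

Inside a long solenoid, B = μ₀nI.
B = (4π×10⁻⁷)(4.140×10^3 m⁻¹)(10.8 A) = 5.619×10^-2 T.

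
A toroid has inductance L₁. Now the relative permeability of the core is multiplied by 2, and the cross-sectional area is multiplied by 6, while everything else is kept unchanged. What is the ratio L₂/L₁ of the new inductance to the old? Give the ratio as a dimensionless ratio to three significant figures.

For a toroid, L ∝ μᵣN²A/R.
L₂/L₁ = (2) × (6) = 12.0.

L₂/L₁ = 12.0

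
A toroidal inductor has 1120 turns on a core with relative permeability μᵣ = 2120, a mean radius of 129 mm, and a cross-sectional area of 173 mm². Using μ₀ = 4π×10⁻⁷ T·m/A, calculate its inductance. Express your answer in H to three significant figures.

L ≈ 0.713 H

For a thin toroid, L = μ₀μᵣN²A/(2πR).
L = (4π×10⁻⁷)(2120)(1120)²(1.730×10^-4) / (2π×0.129 m) = 0.7133 H.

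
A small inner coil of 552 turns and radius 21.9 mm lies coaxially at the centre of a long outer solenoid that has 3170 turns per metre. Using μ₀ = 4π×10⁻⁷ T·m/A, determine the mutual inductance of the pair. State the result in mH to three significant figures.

The outer solenoid produces a uniform field B₁ = μ₀n₁I₁ across the inner coil,
so the flux linkage is N₂Φ = N₂B₁A₂ = μ₀n₁N₂A₂·I₁, giving M = μ₀n₁N₂A₂.
A₂ = πr² = π(2.190×10^-2 m)² = 1.507×10^-3 m².
M = (4π×10⁻⁷)(3170)(552)(1.507×10^-3) = 3.313×10^-3 H.

M ≈ 3.31 mH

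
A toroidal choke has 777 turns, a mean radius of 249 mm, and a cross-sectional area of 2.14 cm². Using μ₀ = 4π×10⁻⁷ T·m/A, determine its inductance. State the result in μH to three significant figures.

L ≈ 104 μH

For a thin toroid, L = μ₀N²A/(2πR).
L = (4π×10⁻⁷)(777)²(2.140×10^-4) / (2π×0.249 m) = 1.038×10^-4 H.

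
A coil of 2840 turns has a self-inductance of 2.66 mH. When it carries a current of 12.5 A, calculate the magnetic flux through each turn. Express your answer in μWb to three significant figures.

Φ_B ≈ 11.7 μWb

From L = NΦ_B/I, the flux per turn is Φ_B = LI/N.
Φ_B = (2.660×10^-3 H)(12.5 A)/2840 = 1.171×10^-5 Wb.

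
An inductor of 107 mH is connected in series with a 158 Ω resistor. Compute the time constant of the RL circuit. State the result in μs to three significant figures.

τ = L/R = (0.107 H)/(158 Ω) = 6.772×10^-4 s.

τ ≈ 677 μs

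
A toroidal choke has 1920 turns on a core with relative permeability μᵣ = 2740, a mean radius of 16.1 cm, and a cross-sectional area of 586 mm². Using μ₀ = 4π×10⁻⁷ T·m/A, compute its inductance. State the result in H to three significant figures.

For a thin toroid, L = μ₀μᵣN²A/(2πR).
L = (4π×10⁻⁷)(2740)(1920)²(5.860×10^-4) / (2π×0.161 m) = 7.353 H.

L ≈ 7.35 H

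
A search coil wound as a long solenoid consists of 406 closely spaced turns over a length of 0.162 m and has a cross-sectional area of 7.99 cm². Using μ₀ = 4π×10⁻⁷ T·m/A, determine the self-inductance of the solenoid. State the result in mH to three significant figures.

A = 7.99 cm² = 7.990×10^-4 m².
For a long solenoid, L = μ₀N²A/ℓ.
L = (4π×10⁻⁷)(406)²(7.990×10^-4)/(0.162 m) = 1.022×10^-3 H.

L ≈ 1.02 mH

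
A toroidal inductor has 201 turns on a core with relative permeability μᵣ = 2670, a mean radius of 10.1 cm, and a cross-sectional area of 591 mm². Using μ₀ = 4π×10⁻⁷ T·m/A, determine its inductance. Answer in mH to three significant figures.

L ≈ 126 mH

For a thin toroid, L = μ₀μᵣN²A/(2πR).
L = (4π×10⁻⁷)(2670)(201)²(5.910×10^-4) / (2π×0.101 m) = 0.1262 H.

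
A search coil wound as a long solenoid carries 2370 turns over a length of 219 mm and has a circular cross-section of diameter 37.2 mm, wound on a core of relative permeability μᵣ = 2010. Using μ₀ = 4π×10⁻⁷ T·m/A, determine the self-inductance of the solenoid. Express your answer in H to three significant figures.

L ≈ 70.4 H

A = π(d/2)² = π(1.860×10^-2 m)² = 1.087×10^-3 m².
For a long solenoid, L = μ₀μᵣN²A/ℓ.
L = (4π×10⁻⁷)(2010)(2370)²(1.087×10^-3)/(0.219 m) = 70.41 H.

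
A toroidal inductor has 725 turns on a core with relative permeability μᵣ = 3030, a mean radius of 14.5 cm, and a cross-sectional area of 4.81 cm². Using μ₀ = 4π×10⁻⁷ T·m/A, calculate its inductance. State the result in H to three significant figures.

For a thin toroid, L = μ₀μᵣN²A/(2πR).
L = (4π×10⁻⁷)(3030)(725)²(4.810×10^-4) / (2π×0.145 m) = 1.057 H.

L ≈ 1.06 H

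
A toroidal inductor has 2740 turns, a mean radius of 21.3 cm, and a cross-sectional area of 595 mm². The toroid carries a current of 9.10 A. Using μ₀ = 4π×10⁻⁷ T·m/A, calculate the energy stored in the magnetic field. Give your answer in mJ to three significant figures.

U ≈ 174 mJ

L = μ₀N²A/(2πR) = (4π×10⁻⁷)(2740)²(5.950×10^-4)/(2π×0.213) = 4.194×10^-3 H.
U = ½LI² = ½(4.194×10^-3)(9.10)² = 0.1737 J.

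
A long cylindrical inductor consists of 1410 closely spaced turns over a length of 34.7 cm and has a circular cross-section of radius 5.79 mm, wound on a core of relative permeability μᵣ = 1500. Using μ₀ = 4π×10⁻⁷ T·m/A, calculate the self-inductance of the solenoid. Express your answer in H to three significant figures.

L ≈ 1.14 H

A = πr² = π(5.790×10^-3 m)² = 1.053×10^-4 m².
For a long solenoid, L = μ₀μᵣN²A/ℓ.
L = (4π×10⁻⁷)(1500)(1410)²(1.053×10^-4)/(0.347 m) = 1.137 H.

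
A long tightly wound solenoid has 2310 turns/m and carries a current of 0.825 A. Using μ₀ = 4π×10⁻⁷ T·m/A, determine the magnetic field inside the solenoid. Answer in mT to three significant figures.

B ≈ 2.39 mT

Inside a long solenoid, B = μ₀nI.
B = (4π×10⁻⁷)(2.310×10^3 m⁻¹)(0.825 A) = 2.3948×10^-3 T.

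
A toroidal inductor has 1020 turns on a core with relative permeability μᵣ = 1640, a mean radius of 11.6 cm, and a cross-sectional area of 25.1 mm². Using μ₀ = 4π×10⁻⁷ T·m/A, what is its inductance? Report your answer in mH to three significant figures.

L ≈ 73.8 mH

For a thin toroid, L = μ₀μᵣN²A/(2πR).
L = (4π×10⁻⁷)(1640)(1020)²(2.510×10^-5) / (2π×0.116 m) = 7.384×10^-2 H.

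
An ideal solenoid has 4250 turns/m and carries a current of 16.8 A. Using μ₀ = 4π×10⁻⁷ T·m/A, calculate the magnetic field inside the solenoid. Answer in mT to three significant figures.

B ≈ 89.7 mT

Inside a long solenoid, B = μ₀nI.
B = (4π×10⁻⁷)(4.250×10^3 m⁻¹)(16.8 A) = 8.972×10^-2 T.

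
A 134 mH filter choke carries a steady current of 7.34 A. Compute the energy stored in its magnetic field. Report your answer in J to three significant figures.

U ≈ 3.61 J

Stored magnetic energy: U = ½LI².
U = ½(0.134 H)(7.34 A)² = 3.61 J.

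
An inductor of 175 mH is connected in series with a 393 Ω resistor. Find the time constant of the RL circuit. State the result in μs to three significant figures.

τ = L/R = (0.175 H)/(393 Ω) = 4.453×10^-4 s.

τ ≈ 445 μs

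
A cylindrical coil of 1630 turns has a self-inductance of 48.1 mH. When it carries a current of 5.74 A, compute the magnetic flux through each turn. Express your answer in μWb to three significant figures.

From L = NΦ_B/I, the flux per turn is Φ_B = LI/N.
Φ_B = (4.810×10^-2 H)(5.74 A)/1630 = 1.694×10^-4 Wb.

Φ_B ≈ 169 μWb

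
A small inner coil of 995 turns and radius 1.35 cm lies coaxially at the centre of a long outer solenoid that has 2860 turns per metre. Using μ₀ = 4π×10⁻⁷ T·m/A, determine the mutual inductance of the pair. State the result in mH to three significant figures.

M ≈ 2.05 mH

The outer solenoid produces a uniform field B₁ = μ₀n₁I₁ across the inner coil,
so the flux linkage is N₂Φ = N₂B₁A₂ = μ₀n₁N₂A₂·I₁, giving M = μ₀n₁N₂A₂.
A₂ = πr² = π(1.350×10^-2 m)² = 5.726×10^-4 m².
M = (4π×10⁻⁷)(2860)(995)(5.726×10^-4) = 2.047×10^-3 H.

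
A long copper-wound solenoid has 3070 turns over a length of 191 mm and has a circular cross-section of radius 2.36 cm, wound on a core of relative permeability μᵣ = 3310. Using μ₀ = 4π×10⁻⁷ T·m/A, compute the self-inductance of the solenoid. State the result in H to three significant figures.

A = πr² = π(2.360×10^-2 m)² = 1.750×10^-3 m².
For a long solenoid, L = μ₀μᵣN²A/ℓ.
L = (4π×10⁻⁷)(3310)(3070)²(1.750×10^-3)/(0.191 m) = 359.1 H.

L ≈ 359 H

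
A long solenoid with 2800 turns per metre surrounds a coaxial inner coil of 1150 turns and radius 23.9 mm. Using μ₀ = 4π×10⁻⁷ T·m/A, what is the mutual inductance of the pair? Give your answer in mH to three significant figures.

The outer solenoid produces a uniform field B₁ = μ₀n₁I₁ across the inner coil,
so the flux linkage is N₂Φ = N₂B₁A₂ = μ₀n₁N₂A₂·I₁, giving M = μ₀n₁N₂A₂.
A₂ = πr² = π(2.390×10^-2 m)² = 1.7945×10^-3 m².
M = (4π×10⁻⁷)(2800)(1150)(1.7945×10^-3) = 7.261×10^-3 H.

M ≈ 7.26 mH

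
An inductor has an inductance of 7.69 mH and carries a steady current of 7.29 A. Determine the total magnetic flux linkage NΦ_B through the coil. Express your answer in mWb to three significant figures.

NΦ_B ≈ 56.1 mWb

From L = NΦ_B/I, the flux linkage is NΦ_B = LI.
NΦ_B = (7.690×10^-3 H)(7.29 A) = 5.606×10^-2 Wb.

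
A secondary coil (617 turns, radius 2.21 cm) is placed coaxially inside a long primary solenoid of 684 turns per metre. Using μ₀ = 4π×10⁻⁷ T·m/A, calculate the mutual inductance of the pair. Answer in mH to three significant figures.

M ≈ 0.814 mH

The outer solenoid produces a uniform field B₁ = μ₀n₁I₁ across the inner coil,
so the flux linkage is N₂Φ = N₂B₁A₂ = μ₀n₁N₂A₂·I₁, giving M = μ₀n₁N₂A₂.
A₂ = πr² = π(2.210×10^-2 m)² = 1.534×10^-3 m².
M = (4π×10⁻⁷)(684)(617)(1.534×10^-3) = 8.137×10^-4 H.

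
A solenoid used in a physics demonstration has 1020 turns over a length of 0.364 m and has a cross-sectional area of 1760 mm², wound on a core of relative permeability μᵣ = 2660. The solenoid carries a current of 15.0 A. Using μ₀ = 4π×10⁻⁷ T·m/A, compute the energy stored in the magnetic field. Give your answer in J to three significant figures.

U ≈ 1890 J

A = 1760 mm² = 1.760×10^-3 m².
L = μ₀μᵣN²A/ℓ = (4π×10⁻⁷)(2660)(1020)²(1.760×10^-3)/(0.364) = 16.82 H.
U = ½LI² = ½(16.82)(15.0)² = 1.892×10^3 J.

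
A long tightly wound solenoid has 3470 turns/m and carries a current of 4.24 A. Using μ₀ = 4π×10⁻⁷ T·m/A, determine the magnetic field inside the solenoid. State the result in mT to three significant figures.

B ≈ 18.5 mT

Inside a long solenoid, B = μ₀nI.
B = (4π×10⁻⁷)(3.470×10^3 m⁻¹)(4.24 A) = 1.849×10^-2 T.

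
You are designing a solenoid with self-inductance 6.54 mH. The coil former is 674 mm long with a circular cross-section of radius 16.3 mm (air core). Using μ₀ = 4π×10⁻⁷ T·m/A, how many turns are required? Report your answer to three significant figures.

A = πr² = π(1.630×10^-2 m)² = 8.347×10^-4 m².
From L = μ₀N²A/ℓ, N = √(Lℓ / (μ₀A)).
N = √[(6.540×10^-3)(0.674) / ((4π×10⁻⁷)×8.347×10^-4)] = √(4.202×10^6) ≈ 2050.0.

N ≈ 2050 turns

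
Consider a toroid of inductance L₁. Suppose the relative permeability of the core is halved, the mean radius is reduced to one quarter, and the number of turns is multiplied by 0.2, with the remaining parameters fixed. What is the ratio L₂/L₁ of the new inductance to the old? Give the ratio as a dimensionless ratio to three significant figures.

For a toroid, L ∝ μᵣN²A/R.
L₂/L₁ = (0.5) × (0.25)^-1 × (0.2)^2 = 0.0800.

L₂/L₁ = 0.0800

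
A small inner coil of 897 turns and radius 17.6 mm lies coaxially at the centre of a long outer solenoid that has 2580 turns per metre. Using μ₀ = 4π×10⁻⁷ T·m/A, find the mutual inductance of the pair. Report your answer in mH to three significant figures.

M ≈ 2.83 mH

The outer solenoid produces a uniform field B₁ = μ₀n₁I₁ across the inner coil,
so the flux linkage is N₂Φ = N₂B₁A₂ = μ₀n₁N₂A₂·I₁, giving M = μ₀n₁N₂A₂.
A₂ = πr² = π(1.760×10^-2 m)² = 9.731×10^-4 m².
M = (4π×10⁻⁷)(2580)(897)(9.731×10^-4) = 2.830×10^-3 H.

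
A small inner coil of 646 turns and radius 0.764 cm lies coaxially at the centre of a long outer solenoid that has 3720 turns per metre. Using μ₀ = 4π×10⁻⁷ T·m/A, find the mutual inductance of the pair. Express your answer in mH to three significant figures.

M ≈ 0.554 mH

The outer solenoid produces a uniform field B₁ = μ₀n₁I₁ across the inner coil,
so the flux linkage is N₂Φ = N₂B₁A₂ = μ₀n₁N₂A₂·I₁, giving M = μ₀n₁N₂A₂.
A₂ = πr² = π(7.640×10^-3 m)² = 1.834×10^-4 m².
M = (4π×10⁻⁷)(3720)(646)(1.834×10^-4) = 5.538×10^-4 H.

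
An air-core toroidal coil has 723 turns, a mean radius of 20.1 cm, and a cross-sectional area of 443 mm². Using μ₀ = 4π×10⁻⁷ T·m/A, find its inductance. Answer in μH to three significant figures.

For a thin toroid, L = μ₀N²A/(2πR).
L = (4π×10⁻⁷)(723)²(4.430×10^-4) / (2π×0.201 m) = 2.304×10^-4 H.

L ≈ 230 μH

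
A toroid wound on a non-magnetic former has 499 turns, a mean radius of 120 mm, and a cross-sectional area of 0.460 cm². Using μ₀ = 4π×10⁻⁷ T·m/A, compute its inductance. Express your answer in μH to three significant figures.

For a thin toroid, L = μ₀N²A/(2πR).
L = (4π×10⁻⁷)(499)²(4.600×10^-5) / (2π×0.12 m) = 1.909×10^-5 H.

L ≈ 19.1 μH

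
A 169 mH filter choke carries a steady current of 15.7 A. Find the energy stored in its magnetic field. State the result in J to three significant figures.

Stored magnetic energy: U = ½LI².
U = ½(0.169 H)(15.7 A)² = 20.83 J.

U ≈ 20.8 J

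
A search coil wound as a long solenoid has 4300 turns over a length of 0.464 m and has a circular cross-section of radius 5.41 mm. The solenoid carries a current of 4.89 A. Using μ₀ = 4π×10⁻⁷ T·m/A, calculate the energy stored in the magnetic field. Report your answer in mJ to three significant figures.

U ≈ 55.1 mJ

A = πr² = π(5.410×10^-3 m)² = 9.1948×10^-5 m².
L = μ₀N²A/ℓ = (4π×10⁻⁷)(4300)²(9.1948×10^-5)/(0.464) = 4.604×10^-3 H.
U = ½LI² = ½(4.604×10^-3)(4.89)² = 5.505×10^-2 J.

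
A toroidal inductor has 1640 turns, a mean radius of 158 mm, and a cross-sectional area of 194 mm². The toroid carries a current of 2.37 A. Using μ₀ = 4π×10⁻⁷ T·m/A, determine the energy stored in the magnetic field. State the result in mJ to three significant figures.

U ≈ 1.85 mJ

L = μ₀N²A/(2πR) = (4π×10⁻⁷)(1640)²(1.940×10^-4)/(2π×0.158) = 6.6048×10^-4 H.
U = ½LI² = ½(6.6048×10^-4)(2.37)² = 1.8549×10^-3 J.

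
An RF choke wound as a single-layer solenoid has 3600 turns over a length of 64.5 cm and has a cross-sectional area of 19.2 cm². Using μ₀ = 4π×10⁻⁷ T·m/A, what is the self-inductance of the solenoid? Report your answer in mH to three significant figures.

L ≈ 48.5 mH

A = 19.2 cm² = 1.920×10^-3 m².
For a long solenoid, L = μ₀N²A/ℓ.
L = (4π×10⁻⁷)(3600)²(1.920×10^-3)/(0.645 m) = 4.848×10^-2 H.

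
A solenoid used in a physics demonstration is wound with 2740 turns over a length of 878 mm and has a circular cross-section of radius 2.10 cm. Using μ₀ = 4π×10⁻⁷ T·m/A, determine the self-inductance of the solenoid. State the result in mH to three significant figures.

A = πr² = π(2.100×10^-2 m)² = 1.385×10^-3 m².
For a long solenoid, L = μ₀N²A/ℓ.
L = (4π×10⁻⁷)(2740)²(1.385×10^-3)/(0.878 m) = 1.489×10^-2 H.

L ≈ 14.9 mH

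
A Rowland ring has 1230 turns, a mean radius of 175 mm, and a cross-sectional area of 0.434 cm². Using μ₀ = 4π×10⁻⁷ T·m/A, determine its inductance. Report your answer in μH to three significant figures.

L ≈ 75.0 μH

For a thin toroid, L = μ₀N²A/(2πR).
L = (4π×10⁻⁷)(1230)²(4.340×10^-5) / (2π×0.175 m) = 7.504×10^-5 H.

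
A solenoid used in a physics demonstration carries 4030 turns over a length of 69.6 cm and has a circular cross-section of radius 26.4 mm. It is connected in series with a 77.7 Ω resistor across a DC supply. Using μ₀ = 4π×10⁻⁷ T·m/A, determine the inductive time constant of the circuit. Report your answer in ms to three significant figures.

τ ≈ 0.826 ms

A = πr² = π(2.640×10^-2 m)² = 2.190×10^-3 m².
L = μ₀N²A/ℓ = (4π×10⁻⁷)(4030)²(2.190×10^-3)/(0.696) = 6.420×10^-2 H.
τ = L/R = (6.420×10^-2)/(77.7) = 8.263×10^-4 s.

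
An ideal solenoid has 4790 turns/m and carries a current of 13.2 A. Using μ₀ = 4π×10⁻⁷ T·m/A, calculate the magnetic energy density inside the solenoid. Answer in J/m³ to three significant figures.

B = μ₀nI = (4π×10⁻⁷)(4.790×10^3)(13.2) = 7.945×10^-2 T.
u = B²/(2μ₀) = (7.945×10^-2)²/(2×4π×10⁻⁷) = 2.512×10^3 J/m³.

u ≈ 2510 J/m³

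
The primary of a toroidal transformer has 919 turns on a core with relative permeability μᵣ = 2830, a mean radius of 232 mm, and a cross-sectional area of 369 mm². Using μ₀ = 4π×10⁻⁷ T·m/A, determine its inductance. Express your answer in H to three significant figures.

L ≈ 0.760 H

For a thin toroid, L = μ₀μᵣN²A/(2πR).
L = (4π×10⁻⁷)(2830)(919)²(3.690×10^-4) / (2π×0.232 m) = 0.7603 H.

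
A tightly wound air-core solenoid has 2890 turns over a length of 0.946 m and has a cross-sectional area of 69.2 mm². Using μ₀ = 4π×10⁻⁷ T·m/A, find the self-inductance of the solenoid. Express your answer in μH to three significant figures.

L ≈ 768 μH

A = 69.2 mm² = 6.920×10^-5 m².
For a long solenoid, L = μ₀N²A/ℓ.
L = (4π×10⁻⁷)(2890)²(6.920×10^-5)/(0.946 m) = 7.678×10^-4 H.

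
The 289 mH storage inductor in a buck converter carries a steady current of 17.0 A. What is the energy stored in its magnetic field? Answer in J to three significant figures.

U ≈ 41.8 J

Stored magnetic energy: U = ½LI².
U = ½(0.289 H)(17.0 A)² = 41.76 J.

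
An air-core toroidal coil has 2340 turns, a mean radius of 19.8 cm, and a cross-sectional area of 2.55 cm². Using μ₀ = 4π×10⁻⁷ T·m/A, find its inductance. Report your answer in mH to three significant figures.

L ≈ 1.41 mH

For a thin toroid, L = μ₀N²A/(2πR).
L = (4π×10⁻⁷)(2340)²(2.550×10^-4) / (2π×0.198 m) = 1.410×10^-3 H.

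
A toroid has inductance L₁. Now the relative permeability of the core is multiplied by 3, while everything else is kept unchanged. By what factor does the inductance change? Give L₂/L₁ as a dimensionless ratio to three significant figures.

For a toroid, L ∝ μᵣN²A/R.
L₂/L₁ = (3) = 3.00.

L₂/L₁ = 3.00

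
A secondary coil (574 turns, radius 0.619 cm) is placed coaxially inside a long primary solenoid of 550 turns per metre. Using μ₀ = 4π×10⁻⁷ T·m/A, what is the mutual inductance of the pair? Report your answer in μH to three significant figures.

M ≈ 47.8 μH

The outer solenoid produces a uniform field B₁ = μ₀n₁I₁ across the inner coil,
so the flux linkage is N₂Φ = N₂B₁A₂ = μ₀n₁N₂A₂·I₁, giving M = μ₀n₁N₂A₂.
A₂ = πr² = π(6.190×10^-3 m)² = 1.204×10^-4 m².
M = (4π×10⁻⁷)(550)(574)(1.204×10^-4) = 4.775×10^-5 H.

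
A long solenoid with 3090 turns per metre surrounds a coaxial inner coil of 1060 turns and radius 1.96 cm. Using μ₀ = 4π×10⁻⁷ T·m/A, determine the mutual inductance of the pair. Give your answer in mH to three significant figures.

M ≈ 4.97 mH

The outer solenoid produces a uniform field B₁ = μ₀n₁I₁ across the inner coil,
so the flux linkage is N₂Φ = N₂B₁A₂ = μ₀n₁N₂A₂·I₁, giving M = μ₀n₁N₂A₂.
A₂ = πr² = π(1.960×10^-2 m)² = 1.207×10^-3 m².
M = (4π×10⁻⁷)(3090)(1060)(1.207×10^-3) = 4.967×10^-3 H.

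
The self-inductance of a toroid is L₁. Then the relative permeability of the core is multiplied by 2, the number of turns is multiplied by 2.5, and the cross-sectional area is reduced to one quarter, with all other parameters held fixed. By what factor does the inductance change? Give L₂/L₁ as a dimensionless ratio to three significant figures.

L₂/L₁ = 3.13

For a toroid, L ∝ μᵣN²A/R.
L₂/L₁ = (2) × (2.5)^2 × (0.25) = 3.13.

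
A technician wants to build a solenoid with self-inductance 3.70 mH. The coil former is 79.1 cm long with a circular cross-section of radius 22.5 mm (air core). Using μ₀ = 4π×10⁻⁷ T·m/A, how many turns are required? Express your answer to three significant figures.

N ≈ 1210 turns

A = πr² = π(2.250×10^-2 m)² = 1.590×10^-3 m².
From L = μ₀N²A/ℓ, N = √(Lℓ / (μ₀A)).
N = √[(3.700×10^-3)(0.791) / ((4π×10⁻⁷)×1.590×10^-3)] = √(1.464×10^6) ≈ 1210.1.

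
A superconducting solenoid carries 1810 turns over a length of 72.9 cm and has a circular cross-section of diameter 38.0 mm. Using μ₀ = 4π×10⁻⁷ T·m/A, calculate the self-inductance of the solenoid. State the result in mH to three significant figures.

L ≈ 6.40 mH

A = π(d/2)² = π(1.900×10^-2 m)² = 1.134×10^-3 m².
For a long solenoid, L = μ₀N²A/ℓ.
L = (4π×10⁻⁷)(1810)²(1.134×10^-3)/(0.729 m) = 6.4047×10^-3 H.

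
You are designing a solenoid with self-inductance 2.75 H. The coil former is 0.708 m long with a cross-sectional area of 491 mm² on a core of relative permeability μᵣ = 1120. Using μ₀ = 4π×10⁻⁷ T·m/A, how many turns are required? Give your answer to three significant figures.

A = 491 mm² = 4.910×10^-4 m².
From L = μ₀μᵣN²A/ℓ, N = √(Lℓ / (μ₀μᵣA)).
N = √[(2.75)(0.708) / ((4π×10⁻⁷)(1120)×4.910×10^-4)] = √(2.817×10^6) ≈ 1678.5.

N ≈ 1680 turns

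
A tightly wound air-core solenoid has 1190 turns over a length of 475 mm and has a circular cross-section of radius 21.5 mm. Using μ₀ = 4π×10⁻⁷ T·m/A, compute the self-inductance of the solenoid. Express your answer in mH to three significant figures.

L ≈ 5.44 mH

A = πr² = π(2.150×10^-2 m)² = 1.452×10^-3 m².
For a long solenoid, L = μ₀N²A/ℓ.
L = (4π×10⁻⁷)(1190)²(1.452×10^-3)/(0.475 m) = 5.440×10^-3 H.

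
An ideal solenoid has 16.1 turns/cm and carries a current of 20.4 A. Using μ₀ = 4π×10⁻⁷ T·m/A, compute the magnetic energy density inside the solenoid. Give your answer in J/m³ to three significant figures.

B = μ₀nI = (4π×10⁻⁷)(1.610×10^3)(20.4) = 4.127×10^-2 T.
u = B²/(2μ₀) = (4.127×10^-2)²/(2×4π×10⁻⁷) = 677.8 J/m³.

u ≈ 678 J/m³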